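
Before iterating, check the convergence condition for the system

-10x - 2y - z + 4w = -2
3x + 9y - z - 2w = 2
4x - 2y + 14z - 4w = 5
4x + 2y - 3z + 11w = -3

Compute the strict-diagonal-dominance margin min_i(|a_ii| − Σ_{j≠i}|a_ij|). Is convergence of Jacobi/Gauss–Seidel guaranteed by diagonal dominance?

2

row 1: |-10| − (2+1+4) = 3
row 2: |9| − (3+1+2) = 3
row 3: |14| − (4+2+4) = 4
row 4: |11| − (4+2+3) = 2
minimum over rows = 2 → strictly diagonally dominant (convergence guaranteed)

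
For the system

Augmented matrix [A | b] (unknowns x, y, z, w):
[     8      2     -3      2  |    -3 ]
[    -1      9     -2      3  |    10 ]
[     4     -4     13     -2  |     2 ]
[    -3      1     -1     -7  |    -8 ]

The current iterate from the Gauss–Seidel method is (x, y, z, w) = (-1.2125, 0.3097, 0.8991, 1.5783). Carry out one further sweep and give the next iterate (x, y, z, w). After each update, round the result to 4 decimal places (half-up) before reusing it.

(-0.5098, 0.7282, 0.7776, 1.3543)

One sweep:
  x = (-3 - (2)·0.3097 - (-3)·0.8991 - (2)·1.5783) / (8) = -0.5098
  y = (10 - (-1)·-0.5098 - (-2)·0.8991 - (3)·1.5783) / (9) = 0.7282
  z = (2 - (4)·-0.5098 - (-4)·0.7282 - (-2)·1.5783) / (13) = 0.7776
  w = (-8 - (-3)·-0.5098 - (1)·0.7282 - (-1)·0.7776) / (-7) = 1.3543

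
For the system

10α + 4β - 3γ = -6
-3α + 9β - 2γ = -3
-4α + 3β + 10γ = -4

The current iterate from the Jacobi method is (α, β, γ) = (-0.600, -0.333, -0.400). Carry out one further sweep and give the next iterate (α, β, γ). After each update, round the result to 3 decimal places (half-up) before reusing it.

One sweep:
  α = (-6 - (4)·-0.333 - (-3)·-0.400) / (10) = -0.587
  β = (-3 - (-3)·-0.600 - (-2)·-0.400) / (9) = -0.622
  γ = (-4 - (-4)·-0.600 - (3)·-0.333) / (10) = -0.540

(-0.587, -0.622, -0.540)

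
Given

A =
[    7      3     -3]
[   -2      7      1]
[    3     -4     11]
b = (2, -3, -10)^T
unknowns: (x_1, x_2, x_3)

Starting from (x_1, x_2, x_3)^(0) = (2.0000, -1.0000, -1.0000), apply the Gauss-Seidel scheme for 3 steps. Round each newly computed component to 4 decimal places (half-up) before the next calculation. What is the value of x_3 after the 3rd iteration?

-1.0111

Iteration 1:
  x_1 = (2 - (3)·-1.0000 - (-3)·-1.0000) / (7) = 0.2857
  x_2 = (-3 - (-2)·0.2857 - (1)·-1.0000) / (7) = -0.2041
  x_3 = (-10 - (3)·0.2857 - (-4)·-0.2041) / (11) = -1.0612
Iteration 2:
  x_1 = (2 - (3)·-0.2041 - (-3)·-1.0612) / (7) = -0.0816
  x_2 = (-3 - (-2)·-0.0816 - (1)·-1.0612) / (7) = -0.3003
  x_3 = (-10 - (3)·-0.0816 - (-4)·-0.3003) / (11) = -0.9960
Iteration 3:
  x_1 = (2 - (3)·-0.3003 - (-3)·-0.9960) / (7) = -0.0124
  x_2 = (-3 - (-2)·-0.0124 - (1)·-0.9960) / (7) = -0.2898
  x_3 = (-10 - (3)·-0.0124 - (-4)·-0.2898) / (11) = -1.0111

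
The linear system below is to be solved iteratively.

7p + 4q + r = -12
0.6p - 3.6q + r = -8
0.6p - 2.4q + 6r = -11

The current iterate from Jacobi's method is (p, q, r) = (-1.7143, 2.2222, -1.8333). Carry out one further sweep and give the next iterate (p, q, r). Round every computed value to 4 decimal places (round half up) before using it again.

(-2.7222, 1.4273, -0.7730)

One sweep:
  p = (-12 - (4)·2.2222 - (1)·-1.8333) / (7) = -2.7222
  q = (-8 - (0.6)·-1.7143 - (1)·-1.8333) / (-3.6) = 1.4273
  r = (-11 - (0.6)·-1.7143 - (-2.4)·2.2222) / (6) = -0.7730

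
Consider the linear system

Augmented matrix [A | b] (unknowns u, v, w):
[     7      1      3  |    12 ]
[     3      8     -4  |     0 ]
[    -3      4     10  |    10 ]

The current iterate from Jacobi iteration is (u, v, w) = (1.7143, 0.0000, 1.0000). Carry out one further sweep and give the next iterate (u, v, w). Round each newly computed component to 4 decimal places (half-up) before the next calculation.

One sweep:
  u = (12 - (1)·0.0000 - (3)·1.0000) / (7) = 1.2857
  v = (0 - (3)·1.7143 - (-4)·1.0000) / (8) = -0.1429
  w = (10 - (-3)·1.7143 - (4)·0.0000) / (10) = 1.5143

(1.2857, -0.1429, 1.5143)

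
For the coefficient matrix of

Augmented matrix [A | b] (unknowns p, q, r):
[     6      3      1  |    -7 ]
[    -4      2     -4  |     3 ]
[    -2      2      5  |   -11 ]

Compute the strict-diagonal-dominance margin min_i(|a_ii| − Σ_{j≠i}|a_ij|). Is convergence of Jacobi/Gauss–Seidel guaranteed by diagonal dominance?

-6

row 1: |6| − (3+1) = 2
row 2: |2| − (4+4) = -6
row 3: |5| − (2+2) = 1
minimum over rows = -6 → not strictly diagonally dominant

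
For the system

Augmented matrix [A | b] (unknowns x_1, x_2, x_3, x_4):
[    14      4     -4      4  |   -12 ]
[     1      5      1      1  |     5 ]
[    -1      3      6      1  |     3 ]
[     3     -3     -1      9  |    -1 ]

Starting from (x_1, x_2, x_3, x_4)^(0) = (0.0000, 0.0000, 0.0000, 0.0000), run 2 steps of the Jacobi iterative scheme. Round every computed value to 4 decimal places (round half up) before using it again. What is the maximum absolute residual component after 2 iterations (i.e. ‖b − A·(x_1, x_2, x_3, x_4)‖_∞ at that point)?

5.5694

Iteration 1:
  x_1 = (-12 - (4)·0.0000 - (-4)·0.0000 - (4)·0.0000) / (14) = -0.8571
  x_2 = (5 - (1)·0.0000 - (1)·0.0000 - (1)·0.0000) / (5) = 1.0000
  x_3 = (3 - (-1)·0.0000 - (3)·0.0000 - (1)·0.0000) / (6) = 0.5000
  x_4 = (-1 - (3)·0.0000 - (-3)·0.0000 - (-1)·0.0000) / (9) = -0.1111
Iteration 2:
  x_1 = (-12 - (4)·1.0000 - (-4)·0.5000 - (4)·-0.1111) / (14) = -0.9683
  x_2 = (5 - (1)·-0.8571 - (1)·0.5000 - (1)·-0.1111) / (5) = 1.0936
  x_3 = (3 - (-1)·-0.8571 - (3)·1.0000 - (1)·-0.1111) / (6) = -0.1243
  x_4 = (-1 - (3)·-0.8571 - (-3)·1.0000 - (-1)·0.5000) / (9) = 0.5635
Residual b − A·x = (-5.5694, 0.0611, -1.0668, -0.0101); ∞-norm = 5.5694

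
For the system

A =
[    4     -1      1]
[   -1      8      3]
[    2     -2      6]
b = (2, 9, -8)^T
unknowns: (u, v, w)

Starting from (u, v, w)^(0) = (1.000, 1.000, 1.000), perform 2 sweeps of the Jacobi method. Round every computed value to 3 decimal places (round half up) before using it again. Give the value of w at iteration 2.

-1.208

Iteration 1:
  u = (2 - (-1)·1.000 - (1)·1.000) / (4) = 0.500
  v = (9 - (-1)·1.000 - (3)·1.000) / (8) = 0.875
  w = (-8 - (2)·1.000 - (-2)·1.000) / (6) = -1.333
Iteration 2:
  u = (2 - (-1)·0.875 - (1)·-1.333) / (4) = 1.052
  v = (9 - (-1)·0.500 - (3)·-1.333) / (8) = 1.687
  w = (-8 - (2)·0.500 - (-2)·0.875) / (6) = -1.208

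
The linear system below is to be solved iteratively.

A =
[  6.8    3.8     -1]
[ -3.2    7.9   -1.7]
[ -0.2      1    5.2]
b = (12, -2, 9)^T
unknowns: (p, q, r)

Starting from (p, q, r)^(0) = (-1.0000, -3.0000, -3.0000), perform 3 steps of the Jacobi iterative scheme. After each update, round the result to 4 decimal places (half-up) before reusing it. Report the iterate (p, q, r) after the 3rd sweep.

Iteration 1:
  p = (12 - (3.8)·-3.0000 - (-1)·-3.0000) / (6.8) = 3.0000
  q = (-2 - (-3.2)·-1.0000 - (-1.7)·-3.0000) / (7.9) = -1.3038
  r = (9 - (-0.2)·-1.0000 - (1)·-3.0000) / (5.2) = 2.2692
Iteration 2:
  p = (12 - (3.8)·-1.3038 - (-1)·2.2692) / (6.8) = 2.8270
  q = (-2 - (-3.2)·3.0000 - (-1.7)·2.2692) / (7.9) = 1.4503
  r = (9 - (-0.2)·3.0000 - (1)·-1.3038) / (5.2) = 2.0969
Iteration 3:
  p = (12 - (3.8)·1.4503 - (-1)·2.0969) / (6.8) = 1.2626
  q = (-2 - (-3.2)·2.8270 - (-1.7)·2.0969) / (7.9) = 1.3432
  r = (9 - (-0.2)·2.8270 - (1)·1.4503) / (5.2) = 1.5606

(1.2626, 1.3432, 1.5606)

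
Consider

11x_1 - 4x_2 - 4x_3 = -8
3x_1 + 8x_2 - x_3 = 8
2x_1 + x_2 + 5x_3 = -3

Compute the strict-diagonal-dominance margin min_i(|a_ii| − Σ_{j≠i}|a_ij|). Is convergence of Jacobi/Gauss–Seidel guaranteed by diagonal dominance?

row 1: |11| − (4+4) = 3
row 2: |8| − (3+1) = 4
row 3: |5| − (2+1) = 2
minimum over rows = 2 → strictly diagonally dominant (convergence guaranteed)

2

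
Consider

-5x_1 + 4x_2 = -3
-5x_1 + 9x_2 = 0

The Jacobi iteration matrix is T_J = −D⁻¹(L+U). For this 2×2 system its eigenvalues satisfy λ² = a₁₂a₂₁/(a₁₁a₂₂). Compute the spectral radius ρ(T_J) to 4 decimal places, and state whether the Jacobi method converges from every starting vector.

a₁₂a₂₁/(a₁₁a₂₂) = (4)·(-5) / ((-5)·(9)) = 0.444444
ρ = √|0.444444| = √0.444444 = 0.6667
ρ < 1, so Jacobi converges

0.6667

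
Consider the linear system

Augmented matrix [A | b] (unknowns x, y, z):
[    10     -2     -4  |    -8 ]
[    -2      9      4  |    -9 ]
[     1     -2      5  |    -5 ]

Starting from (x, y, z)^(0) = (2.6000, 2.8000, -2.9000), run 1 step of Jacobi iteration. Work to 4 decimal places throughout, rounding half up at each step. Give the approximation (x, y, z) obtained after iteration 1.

(-1.4000, 0.8667, -0.4000)

Iteration 1:
  x = (-8 - (-2)·2.8000 - (-4)·-2.9000) / (10) = -1.4000
  y = (-9 - (-2)·2.6000 - (4)·-2.9000) / (9) = 0.8667
  z = (-5 - (1)·2.6000 - (-2)·2.8000) / (5) = -0.4000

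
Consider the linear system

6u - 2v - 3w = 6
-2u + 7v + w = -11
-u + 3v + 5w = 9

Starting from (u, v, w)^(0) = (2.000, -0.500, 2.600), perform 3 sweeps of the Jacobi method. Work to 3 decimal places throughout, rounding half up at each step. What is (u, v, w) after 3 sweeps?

Iteration 1:
  u = (6 - (-2)·-0.500 - (-3)·2.600) / (6) = 2.133
  v = (-11 - (-2)·2.000 - (1)·2.600) / (7) = -1.371
  w = (9 - (-1)·2.000 - (3)·-0.500) / (5) = 2.500
Iteration 2:
  u = (6 - (-2)·-1.371 - (-3)·2.500) / (6) = 1.793
  v = (-11 - (-2)·2.133 - (1)·2.500) / (7) = -1.319
  w = (9 - (-1)·2.133 - (3)·-1.371) / (5) = 3.049
Iteration 3:
  u = (6 - (-2)·-1.319 - (-3)·3.049) / (6) = 2.085
  v = (-11 - (-2)·1.793 - (1)·3.049) / (7) = -1.495
  w = (9 - (-1)·1.793 - (3)·-1.319) / (5) = 2.950

(2.085, -1.495, 2.950)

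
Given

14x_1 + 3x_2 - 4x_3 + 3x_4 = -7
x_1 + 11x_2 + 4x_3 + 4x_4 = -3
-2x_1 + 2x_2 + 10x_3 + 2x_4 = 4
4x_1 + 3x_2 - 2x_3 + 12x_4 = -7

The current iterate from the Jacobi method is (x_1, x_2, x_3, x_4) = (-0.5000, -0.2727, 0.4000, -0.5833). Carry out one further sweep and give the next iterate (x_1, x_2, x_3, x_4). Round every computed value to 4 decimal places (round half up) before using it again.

(-0.2023, -0.1606, 0.4712, -0.2818)

One sweep:
  x_1 = (-7 - (3)·-0.2727 - (-4)·0.4000 - (3)·-0.5833) / (14) = -0.2023
  x_2 = (-3 - (1)·-0.5000 - (4)·0.4000 - (4)·-0.5833) / (11) = -0.1606
  x_3 = (4 - (-2)·-0.5000 - (2)·-0.2727 - (2)·-0.5833) / (10) = 0.4712
  x_4 = (-7 - (4)·-0.5000 - (3)·-0.2727 - (-2)·0.4000) / (12) = -0.2818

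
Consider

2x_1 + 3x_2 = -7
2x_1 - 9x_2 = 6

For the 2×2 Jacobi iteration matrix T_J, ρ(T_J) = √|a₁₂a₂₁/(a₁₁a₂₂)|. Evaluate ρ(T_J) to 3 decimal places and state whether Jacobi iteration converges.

0.577

a₁₂a₂₁/(a₁₁a₂₂) = (3)·(2) / ((2)·(-9)) = -0.333333
ρ = √|-0.333333| = √0.333333 = 0.577
ρ < 1, so Jacobi converges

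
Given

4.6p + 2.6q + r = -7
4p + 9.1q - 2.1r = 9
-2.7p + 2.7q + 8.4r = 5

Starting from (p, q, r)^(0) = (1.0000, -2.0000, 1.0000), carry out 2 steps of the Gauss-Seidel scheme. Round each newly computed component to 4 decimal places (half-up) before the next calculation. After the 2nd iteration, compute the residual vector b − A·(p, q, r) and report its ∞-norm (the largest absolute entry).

Iteration 1:
  p = (-7 - (2.6)·-2.0000 - (1)·1.0000) / (4.6) = -0.6087
  q = (9 - (4)·-0.6087 - (-2.1)·1.0000) / (9.1) = 1.4873
  r = (5 - (-2.7)·-0.6087 - (2.7)·1.4873) / (8.4) = -0.0785
Iteration 2:
  p = (-7 - (2.6)·1.4873 - (1)·-0.0785) / (4.6) = -2.3453
  q = (9 - (4)·-2.3453 - (-2.1)·-0.0785) / (9.1) = 2.0018
  r = (5 - (-2.7)·-2.3453 - (2.7)·2.0018) / (8.4) = -0.8020
Residual b − A·x = (-0.6143, -1.5194, -0.0004); ∞-norm = 1.5194

1.5194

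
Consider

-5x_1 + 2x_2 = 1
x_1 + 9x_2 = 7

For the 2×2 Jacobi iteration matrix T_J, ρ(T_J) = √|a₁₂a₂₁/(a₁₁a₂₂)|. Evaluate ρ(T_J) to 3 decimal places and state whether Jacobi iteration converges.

0.211

a₁₂a₂₁/(a₁₁a₂₂) = (2)·(1) / ((-5)·(9)) = -0.044444
ρ = √|-0.044444| = √0.044444 = 0.211
ρ < 1, so Jacobi converges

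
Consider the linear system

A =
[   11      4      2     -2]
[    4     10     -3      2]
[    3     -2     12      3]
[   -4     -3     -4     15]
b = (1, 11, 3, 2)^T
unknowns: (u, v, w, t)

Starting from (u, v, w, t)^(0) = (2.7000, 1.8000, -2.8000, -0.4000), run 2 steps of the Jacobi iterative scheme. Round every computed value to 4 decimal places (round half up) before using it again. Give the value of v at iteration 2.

Iteration 1:
  u = (1 - (4)·1.8000 - (2)·-2.8000 - (-2)·-0.4000) / (11) = -0.1273
  v = (11 - (4)·2.7000 - (-3)·-2.8000 - (2)·-0.4000) / (10) = -0.7400
  w = (3 - (3)·2.7000 - (-2)·1.8000 - (3)·-0.4000) / (12) = -0.0250
  t = (2 - (-4)·2.7000 - (-3)·1.8000 - (-4)·-2.8000) / (15) = 0.4667
Iteration 2:
  u = (1 - (4)·-0.7400 - (2)·-0.0250 - (-2)·0.4667) / (11) = 0.4494
  v = (11 - (4)·-0.1273 - (-3)·-0.0250 - (2)·0.4667) / (10) = 1.0501
  w = (3 - (3)·-0.1273 - (-2)·-0.7400 - (3)·0.4667) / (12) = 0.0418
  t = (2 - (-4)·-0.1273 - (-3)·-0.7400 - (-4)·-0.0250) / (15) = -0.0553

1.0501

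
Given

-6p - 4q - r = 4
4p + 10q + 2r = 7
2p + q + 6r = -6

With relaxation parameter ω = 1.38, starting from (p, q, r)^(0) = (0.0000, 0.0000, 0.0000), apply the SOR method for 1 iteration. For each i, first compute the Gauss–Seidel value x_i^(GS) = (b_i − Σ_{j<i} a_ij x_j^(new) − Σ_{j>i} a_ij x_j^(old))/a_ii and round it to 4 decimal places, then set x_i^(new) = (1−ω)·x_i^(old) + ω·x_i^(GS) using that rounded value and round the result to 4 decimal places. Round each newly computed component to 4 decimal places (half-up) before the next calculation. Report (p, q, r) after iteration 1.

Iteration 1:
  p: GS value = (4 - (-4)·0.0000 - (-1)·0.0000) / (-6) = -0.6667;  p ← (1−ω)·0.0000 + ω·-0.6667 = -0.9200
  q: GS value = (7 - (4)·-0.9200 - (2)·0.0000) / (10) = 1.0680;  q ← (1−ω)·0.0000 + ω·1.0680 = 1.4738
  r: GS value = (-6 - (2)·-0.9200 - (1)·1.4738) / (6) = -0.9390;  r ← (1−ω)·0.0000 + ω·-0.9390 = -1.2958

(-0.9200, 1.4738, -1.2958)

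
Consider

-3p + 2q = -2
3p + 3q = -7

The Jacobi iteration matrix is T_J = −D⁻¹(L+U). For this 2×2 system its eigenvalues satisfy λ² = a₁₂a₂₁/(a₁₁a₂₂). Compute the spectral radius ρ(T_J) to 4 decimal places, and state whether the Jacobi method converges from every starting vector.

0.8165

a₁₂a₂₁/(a₁₁a₂₂) = (2)·(3) / ((-3)·(3)) = -0.666667
ρ = √|-0.666667| = √0.666667 = 0.8165
ρ < 1, so Jacobi converges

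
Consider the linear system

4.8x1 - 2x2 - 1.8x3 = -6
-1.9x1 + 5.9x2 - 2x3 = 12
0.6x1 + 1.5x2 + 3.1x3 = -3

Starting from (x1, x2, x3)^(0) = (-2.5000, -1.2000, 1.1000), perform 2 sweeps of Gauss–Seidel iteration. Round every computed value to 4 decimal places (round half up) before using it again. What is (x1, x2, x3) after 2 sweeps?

Iteration 1:
  x1 = (-6 - (-2)·-1.2000 - (-1.8)·1.1000) / (4.8) = -1.3375
  x2 = (12 - (-1.9)·-1.3375 - (-2)·1.1000) / (5.9) = 1.9761
  x3 = (-3 - (0.6)·-1.3375 - (1.5)·1.9761) / (3.1) = -1.6650
Iteration 2:
  x1 = (-6 - (-2)·1.9761 - (-1.8)·-1.6650) / (4.8) = -1.0510
  x2 = (12 - (-1.9)·-1.0510 - (-2)·-1.6650) / (5.9) = 1.1310
  x3 = (-3 - (0.6)·-1.0510 - (1.5)·1.1310) / (3.1) = -1.3116

(-1.0510, 1.1310, -1.3116)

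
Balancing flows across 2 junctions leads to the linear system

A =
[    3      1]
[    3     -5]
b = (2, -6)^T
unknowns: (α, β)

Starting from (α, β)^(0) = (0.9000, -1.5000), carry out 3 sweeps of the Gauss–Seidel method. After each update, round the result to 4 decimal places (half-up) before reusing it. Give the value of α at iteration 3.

Iteration 1:
  α = (2 - (1)·-1.5000) / (3) = 1.1667
  β = (-6 - (3)·1.1667) / (-5) = 1.9000
Iteration 2:
  α = (2 - (1)·1.9000) / (3) = 0.0333
  β = (-6 - (3)·0.0333) / (-5) = 1.2200
Iteration 3:
  α = (2 - (1)·1.2200) / (3) = 0.2600
  β = (-6 - (3)·0.2600) / (-5) = 1.3560

0.2600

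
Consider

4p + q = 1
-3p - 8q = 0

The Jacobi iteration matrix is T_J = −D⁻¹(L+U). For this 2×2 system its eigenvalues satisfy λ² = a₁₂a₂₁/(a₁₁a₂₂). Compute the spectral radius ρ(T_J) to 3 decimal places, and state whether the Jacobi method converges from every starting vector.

a₁₂a₂₁/(a₁₁a₂₂) = (1)·(-3) / ((4)·(-8)) = 0.093750
ρ = √|0.093750| = √0.093750 = 0.306
ρ < 1, so Jacobi converges

0.306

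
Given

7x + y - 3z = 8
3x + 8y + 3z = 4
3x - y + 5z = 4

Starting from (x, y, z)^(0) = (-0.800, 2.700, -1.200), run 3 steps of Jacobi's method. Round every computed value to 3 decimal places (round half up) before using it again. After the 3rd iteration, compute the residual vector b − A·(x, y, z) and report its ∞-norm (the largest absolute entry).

Iteration 1:
  x = (8 - (1)·2.700 - (-3)·-1.200) / (7) = 0.243
  y = (4 - (3)·-0.800 - (3)·-1.200) / (8) = 1.250
  z = (4 - (3)·-0.800 - (-1)·2.700) / (5) = 1.820
Iteration 2:
  x = (8 - (1)·1.250 - (-3)·1.820) / (7) = 1.744
  y = (4 - (3)·0.243 - (3)·1.820) / (8) = -0.274
  z = (4 - (3)·0.243 - (-1)·1.250) / (5) = 0.904
Iteration 3:
  x = (8 - (1)·-0.274 - (-3)·0.904) / (7) = 1.569
  y = (4 - (3)·1.744 - (3)·0.904) / (8) = -0.493
  z = (4 - (3)·1.744 - (-1)·-0.274) / (5) = -0.301
Residual b − A·x = (-3.393, 4.140, 0.305); ∞-norm = 4.140

4.140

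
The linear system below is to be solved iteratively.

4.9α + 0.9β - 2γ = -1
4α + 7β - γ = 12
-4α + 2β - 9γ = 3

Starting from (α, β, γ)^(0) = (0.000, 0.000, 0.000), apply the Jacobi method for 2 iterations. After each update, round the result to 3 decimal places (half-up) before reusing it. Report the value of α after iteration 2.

-0.655

Iteration 1:
  α = (-1 - (0.9)·0.000 - (-2)·0.000) / (4.9) = -0.204
  β = (12 - (4)·0.000 - (-1)·0.000) / (7) = 1.714
  γ = (3 - (-4)·0.000 - (2)·0.000) / (-9) = -0.333
Iteration 2:
  α = (-1 - (0.9)·1.714 - (-2)·-0.333) / (4.9) = -0.655
  β = (12 - (4)·-0.204 - (-1)·-0.333) / (7) = 1.783
  γ = (3 - (-4)·-0.204 - (2)·1.714) / (-9) = 0.138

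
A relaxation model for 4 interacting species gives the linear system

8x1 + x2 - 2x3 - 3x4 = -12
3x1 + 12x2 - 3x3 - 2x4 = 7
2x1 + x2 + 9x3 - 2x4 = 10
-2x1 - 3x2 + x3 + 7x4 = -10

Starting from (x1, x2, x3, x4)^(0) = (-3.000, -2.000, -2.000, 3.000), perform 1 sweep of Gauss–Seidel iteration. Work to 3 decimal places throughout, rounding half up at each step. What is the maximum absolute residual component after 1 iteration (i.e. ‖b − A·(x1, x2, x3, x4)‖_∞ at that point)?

Iteration 1:
  x1 = (-12 - (1)·-2.000 - (-2)·-2.000 - (-3)·3.000) / (8) = -0.625
  x2 = (7 - (3)·-0.625 - (-3)·-2.000 - (-2)·3.000) / (12) = 0.740
  x3 = (10 - (2)·-0.625 - (1)·0.740 - (-2)·3.000) / (9) = 1.834
  x4 = (-10 - (-2)·-0.625 - (-3)·0.740 - (1)·1.834) / (7) = -1.552
Residual b − A·x = (-8.728, 2.393, -9.100, 0.000); ∞-norm = 9.100

9.100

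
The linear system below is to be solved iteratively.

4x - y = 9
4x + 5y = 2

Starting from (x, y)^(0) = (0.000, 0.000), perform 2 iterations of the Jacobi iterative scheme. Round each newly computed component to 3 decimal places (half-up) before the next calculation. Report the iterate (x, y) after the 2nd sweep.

Iteration 1:
  x = (9 - (-1)·0.000) / (4) = 2.250
  y = (2 - (4)·0.000) / (5) = 0.400
Iteration 2:
  x = (9 - (-1)·0.400) / (4) = 2.350
  y = (2 - (4)·2.250) / (5) = -1.400

(2.350, -1.400)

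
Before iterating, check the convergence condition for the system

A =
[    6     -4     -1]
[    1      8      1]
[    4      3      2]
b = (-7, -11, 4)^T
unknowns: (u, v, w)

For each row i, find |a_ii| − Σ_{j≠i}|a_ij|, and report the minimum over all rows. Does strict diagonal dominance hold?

-5

row 1: |6| − (4+1) = 1
row 2: |8| − (1+1) = 6
row 3: |2| − (4+3) = -5
minimum over rows = -5 → not strictly diagonally dominant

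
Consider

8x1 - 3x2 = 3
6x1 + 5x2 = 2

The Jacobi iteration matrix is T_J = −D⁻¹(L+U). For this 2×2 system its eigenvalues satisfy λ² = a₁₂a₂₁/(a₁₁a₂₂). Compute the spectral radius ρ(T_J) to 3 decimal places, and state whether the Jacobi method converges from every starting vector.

a₁₂a₂₁/(a₁₁a₂₂) = (-3)·(6) / ((8)·(5)) = -0.450000
ρ = √|-0.450000| = √0.450000 = 0.671
ρ < 1, so Jacobi converges

0.671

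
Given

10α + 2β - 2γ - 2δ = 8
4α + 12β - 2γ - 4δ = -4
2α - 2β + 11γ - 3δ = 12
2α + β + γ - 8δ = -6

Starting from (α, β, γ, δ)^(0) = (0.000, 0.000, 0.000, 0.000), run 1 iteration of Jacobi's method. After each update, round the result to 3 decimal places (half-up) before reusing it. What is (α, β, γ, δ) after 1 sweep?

(0.800, -0.333, 1.091, 0.750)

Iteration 1:
  α = (8 - (2)·0.000 - (-2)·0.000 - (-2)·0.000) / (10) = 0.800
  β = (-4 - (4)·0.000 - (-2)·0.000 - (-4)·0.000) / (12) = -0.333
  γ = (12 - (2)·0.000 - (-2)·0.000 - (-3)·0.000) / (11) = 1.091
  δ = (-6 - (2)·0.000 - (1)·0.000 - (1)·0.000) / (-8) = 0.750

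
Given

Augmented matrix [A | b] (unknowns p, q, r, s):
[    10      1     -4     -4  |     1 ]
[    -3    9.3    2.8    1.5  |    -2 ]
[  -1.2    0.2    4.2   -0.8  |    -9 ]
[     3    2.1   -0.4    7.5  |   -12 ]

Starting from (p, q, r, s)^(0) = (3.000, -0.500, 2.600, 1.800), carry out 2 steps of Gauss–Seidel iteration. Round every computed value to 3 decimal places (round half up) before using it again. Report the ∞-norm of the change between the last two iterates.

Iteration 1:
  p = (1 - (1)·-0.500 - (-4)·2.600 - (-4)·1.800) / (10) = 1.910
  q = (-2 - (-3)·1.910 - (2.8)·2.600 - (1.5)·1.800) / (9.3) = -0.672
  r = (-9 - (-1.2)·1.910 - (0.2)·-0.672 - (-0.8)·1.800) / (4.2) = -1.222
  s = (-12 - (3)·1.910 - (2.1)·-0.672 - (-0.4)·-1.222) / (7.5) = -2.241
Iteration 2:
  p = (1 - (1)·-0.672 - (-4)·-1.222 - (-4)·-2.241) / (10) = -1.218
  q = (-2 - (-3)·-1.218 - (2.8)·-1.222 - (1.5)·-2.241) / (9.3) = 0.121
  r = (-9 - (-1.2)·-1.218 - (0.2)·0.121 - (-0.8)·-2.241) / (4.2) = -2.923
  s = (-12 - (3)·-1.218 - (2.1)·0.121 - (-0.4)·-2.923) / (7.5) = -1.303
Change: (-3.128, 0.793, -1.701, 0.938) → max |·| = 3.128

3.128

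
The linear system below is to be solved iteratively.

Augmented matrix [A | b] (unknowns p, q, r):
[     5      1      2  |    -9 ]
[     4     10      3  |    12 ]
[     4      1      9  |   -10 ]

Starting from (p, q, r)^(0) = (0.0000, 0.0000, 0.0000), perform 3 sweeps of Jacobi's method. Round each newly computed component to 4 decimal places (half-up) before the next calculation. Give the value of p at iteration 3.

-2.0729

Iteration 1:
  p = (-9 - (1)·0.0000 - (2)·0.0000) / (5) = -1.8000
  q = (12 - (4)·0.0000 - (3)·0.0000) / (10) = 1.2000
  r = (-10 - (4)·0.0000 - (1)·0.0000) / (9) = -1.1111
Iteration 2:
  p = (-9 - (1)·1.2000 - (2)·-1.1111) / (5) = -1.5956
  q = (12 - (4)·-1.8000 - (3)·-1.1111) / (10) = 2.2533
  r = (-10 - (4)·-1.8000 - (1)·1.2000) / (9) = -0.4444
Iteration 3:
  p = (-9 - (1)·2.2533 - (2)·-0.4444) / (5) = -2.0729
  q = (12 - (4)·-1.5956 - (3)·-0.4444) / (10) = 1.9716
  r = (-10 - (4)·-1.5956 - (1)·2.2533) / (9) = -0.6523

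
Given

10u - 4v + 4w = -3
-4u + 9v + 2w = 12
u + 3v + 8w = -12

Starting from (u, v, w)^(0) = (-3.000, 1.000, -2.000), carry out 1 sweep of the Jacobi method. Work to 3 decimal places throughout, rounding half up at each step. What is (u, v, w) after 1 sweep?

(0.900, 0.444, -1.500)

Iteration 1:
  u = (-3 - (-4)·1.000 - (4)·-2.000) / (10) = 0.900
  v = (12 - (-4)·-3.000 - (2)·-2.000) / (9) = 0.444
  w = (-12 - (1)·-3.000 - (3)·1.000) / (8) = -1.500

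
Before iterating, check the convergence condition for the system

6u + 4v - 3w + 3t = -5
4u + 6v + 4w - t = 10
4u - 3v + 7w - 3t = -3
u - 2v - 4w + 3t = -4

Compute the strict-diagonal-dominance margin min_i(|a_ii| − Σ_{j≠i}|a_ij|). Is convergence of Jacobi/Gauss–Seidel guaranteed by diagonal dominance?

row 1: |6| − (4+3+3) = -4
row 2: |6| − (4+4+1) = -3
row 3: |7| − (4+3+3) = -3
row 4: |3| − (1+2+4) = -4
minimum over rows = -4 → not strictly diagonally dominant

-4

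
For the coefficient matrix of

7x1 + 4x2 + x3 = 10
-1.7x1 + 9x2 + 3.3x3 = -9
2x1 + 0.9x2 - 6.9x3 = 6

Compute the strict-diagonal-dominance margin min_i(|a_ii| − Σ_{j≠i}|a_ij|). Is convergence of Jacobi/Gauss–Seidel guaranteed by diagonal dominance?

row 1: |7| − (4+1) = 2
row 2: |9| − (1.7+3.3) = 4
row 3: |-6.9| − (2+0.9) = 4
minimum over rows = 2 → strictly diagonally dominant (convergence guaranteed)

2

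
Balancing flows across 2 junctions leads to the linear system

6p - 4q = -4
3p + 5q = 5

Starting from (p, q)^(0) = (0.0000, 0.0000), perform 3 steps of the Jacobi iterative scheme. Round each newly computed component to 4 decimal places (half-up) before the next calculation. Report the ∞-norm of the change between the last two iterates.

Iteration 1:
  p = (-4 - (-4)·0.0000) / (6) = -0.6667
  q = (5 - (3)·0.0000) / (5) = 1.0000
Iteration 2:
  p = (-4 - (-4)·1.0000) / (6) = 0.0000
  q = (5 - (3)·-0.6667) / (5) = 1.4000
Iteration 3:
  p = (-4 - (-4)·1.4000) / (6) = 0.2667
  q = (5 - (3)·0.0000) / (5) = 1.0000
Change: (0.2667, -0.4000) → max |·| = 0.4000

0.4000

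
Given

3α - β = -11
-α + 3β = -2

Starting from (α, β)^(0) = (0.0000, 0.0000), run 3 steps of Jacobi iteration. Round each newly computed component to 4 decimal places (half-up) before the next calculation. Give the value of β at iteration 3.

-1.9630

Iteration 1:
  α = (-11 - (-1)·0.0000) / (3) = -3.6667
  β = (-2 - (-1)·0.0000) / (3) = -0.6667
Iteration 2:
  α = (-11 - (-1)·-0.6667) / (3) = -3.8889
  β = (-2 - (-1)·-3.6667) / (3) = -1.8889
Iteration 3:
  α = (-11 - (-1)·-1.8889) / (3) = -4.2963
  β = (-2 - (-1)·-3.8889) / (3) = -1.9630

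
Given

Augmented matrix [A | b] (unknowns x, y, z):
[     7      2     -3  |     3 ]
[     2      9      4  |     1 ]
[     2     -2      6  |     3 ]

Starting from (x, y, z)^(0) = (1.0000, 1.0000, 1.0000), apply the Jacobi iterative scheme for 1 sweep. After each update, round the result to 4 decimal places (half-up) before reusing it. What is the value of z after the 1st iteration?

0.5000

Iteration 1:
  x = (3 - (2)·1.0000 - (-3)·1.0000) / (7) = 0.5714
  y = (1 - (2)·1.0000 - (4)·1.0000) / (9) = -0.5556
  z = (3 - (2)·1.0000 - (-2)·1.0000) / (6) = 0.5000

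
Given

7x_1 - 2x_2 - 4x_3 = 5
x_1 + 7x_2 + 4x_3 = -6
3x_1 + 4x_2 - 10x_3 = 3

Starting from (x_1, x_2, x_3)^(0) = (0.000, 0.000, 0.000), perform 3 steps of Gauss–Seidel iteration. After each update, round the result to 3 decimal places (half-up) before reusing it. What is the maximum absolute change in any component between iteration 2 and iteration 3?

0.085

Iteration 1:
  x_1 = (5 - (-2)·0.000 - (-4)·0.000) / (7) = 0.714
  x_2 = (-6 - (1)·0.714 - (4)·0.000) / (7) = -0.959
  x_3 = (3 - (3)·0.714 - (4)·-0.959) / (-10) = -0.469
Iteration 2:
  x_1 = (5 - (-2)·-0.959 - (-4)·-0.469) / (7) = 0.172
  x_2 = (-6 - (1)·0.172 - (4)·-0.469) / (7) = -0.614
  x_3 = (3 - (3)·0.172 - (4)·-0.614) / (-10) = -0.494
Iteration 3:
  x_1 = (5 - (-2)·-0.614 - (-4)·-0.494) / (7) = 0.257
  x_2 = (-6 - (1)·0.257 - (4)·-0.494) / (7) = -0.612
  x_3 = (3 - (3)·0.257 - (4)·-0.612) / (-10) = -0.468
Change: (0.085, 0.002, 0.026) → max |·| = 0.085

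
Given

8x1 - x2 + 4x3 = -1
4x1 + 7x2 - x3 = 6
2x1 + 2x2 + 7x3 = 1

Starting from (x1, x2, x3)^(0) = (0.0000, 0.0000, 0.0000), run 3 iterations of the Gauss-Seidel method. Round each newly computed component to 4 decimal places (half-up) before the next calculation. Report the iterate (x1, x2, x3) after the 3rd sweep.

Iteration 1:
  x1 = (-1 - (-1)·0.0000 - (4)·0.0000) / (8) = -0.1250
  x2 = (6 - (4)·-0.1250 - (-1)·0.0000) / (7) = 0.9286
  x3 = (1 - (2)·-0.1250 - (2)·0.9286) / (7) = -0.0867
Iteration 2:
  x1 = (-1 - (-1)·0.9286 - (4)·-0.0867) / (8) = 0.0344
  x2 = (6 - (4)·0.0344 - (-1)·-0.0867) / (7) = 0.8251
  x3 = (1 - (2)·0.0344 - (2)·0.8251) / (7) = -0.1027
Iteration 3:
  x1 = (-1 - (-1)·0.8251 - (4)·-0.1027) / (8) = 0.0295
  x2 = (6 - (4)·0.0295 - (-1)·-0.1027) / (7) = 0.8256
  x3 = (1 - (2)·0.0295 - (2)·0.8256) / (7) = -0.1015

(0.0295, 0.8256, -0.1015)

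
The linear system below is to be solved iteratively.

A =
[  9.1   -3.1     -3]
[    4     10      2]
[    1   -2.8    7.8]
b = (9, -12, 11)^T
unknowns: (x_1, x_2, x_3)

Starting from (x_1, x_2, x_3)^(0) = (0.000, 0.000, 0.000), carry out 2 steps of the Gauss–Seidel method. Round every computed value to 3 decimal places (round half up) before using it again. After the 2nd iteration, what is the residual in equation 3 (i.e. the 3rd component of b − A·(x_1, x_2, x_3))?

-0.002

Iteration 1:
  x_1 = (9 - (-3.1)·0.000 - (-3)·0.000) / (9.1) = 0.989
  x_2 = (-12 - (4)·0.989 - (2)·0.000) / (10) = -1.596
  x_3 = (11 - (1)·0.989 - (-2.8)·-1.596) / (7.8) = 0.711
Iteration 2:
  x_1 = (9 - (-3.1)·-1.596 - (-3)·0.711) / (9.1) = 0.680
  x_2 = (-12 - (4)·0.680 - (2)·0.711) / (10) = -1.614
  x_3 = (11 - (1)·0.680 - (-2.8)·-1.614) / (7.8) = 0.744
Residual b − A·x = (0.041, -0.068, -0.002)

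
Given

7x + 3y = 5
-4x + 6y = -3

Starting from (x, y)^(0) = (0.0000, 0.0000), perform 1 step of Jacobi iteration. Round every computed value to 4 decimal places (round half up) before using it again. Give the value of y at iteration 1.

-0.5000

Iteration 1:
  x = (5 - (3)·0.0000) / (7) = 0.7143
  y = (-3 - (-4)·0.0000) / (6) = -0.5000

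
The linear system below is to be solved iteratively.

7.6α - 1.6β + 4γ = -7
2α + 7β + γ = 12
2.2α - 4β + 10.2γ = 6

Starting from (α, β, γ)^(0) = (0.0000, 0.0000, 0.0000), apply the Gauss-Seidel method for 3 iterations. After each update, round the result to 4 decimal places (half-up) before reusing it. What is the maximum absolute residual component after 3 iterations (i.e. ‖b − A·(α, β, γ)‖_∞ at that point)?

0.0398

Iteration 1:
  α = (-7 - (-1.6)·0.0000 - (4)·0.0000) / (7.6) = -0.9211
  β = (12 - (2)·-0.9211 - (1)·0.0000) / (7) = 1.9775
  γ = (6 - (2.2)·-0.9211 - (-4)·1.9775) / (10.2) = 1.5624
Iteration 2:
  α = (-7 - (-1.6)·1.9775 - (4)·1.5624) / (7.6) = -1.3271
  β = (12 - (2)·-1.3271 - (1)·1.5624) / (7) = 1.8703
  γ = (6 - (2.2)·-1.3271 - (-4)·1.8703) / (10.2) = 1.6079
Iteration 3:
  α = (-7 - (-1.6)·1.8703 - (4)·1.6079) / (7.6) = -1.3736
  β = (12 - (2)·-1.3736 - (1)·1.6079) / (7) = 1.8770
  γ = (6 - (2.2)·-1.3736 - (-4)·1.8770) / (10.2) = 1.6206
Residual b − A·x = (-0.0398, -0.0124, -0.0002); ∞-norm = 0.0398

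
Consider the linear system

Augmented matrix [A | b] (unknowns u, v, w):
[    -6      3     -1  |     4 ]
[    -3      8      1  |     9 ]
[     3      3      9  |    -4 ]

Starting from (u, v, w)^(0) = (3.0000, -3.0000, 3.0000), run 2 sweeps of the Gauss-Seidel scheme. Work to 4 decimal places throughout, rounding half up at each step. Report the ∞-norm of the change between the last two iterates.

1.7871

Iteration 1:
  u = (4 - (3)·-3.0000 - (-1)·3.0000) / (-6) = -2.6667
  v = (9 - (-3)·-2.6667 - (1)·3.0000) / (8) = -0.2500
  w = (-4 - (3)·-2.6667 - (3)·-0.2500) / (9) = 0.5278
Iteration 2:
  u = (4 - (3)·-0.2500 - (-1)·0.5278) / (-6) = -0.8796
  v = (9 - (-3)·-0.8796 - (1)·0.5278) / (8) = 0.7292
  w = (-4 - (3)·-0.8796 - (3)·0.7292) / (9) = -0.3943
Change: (1.7871, 0.9792, -0.9221) → max |·| = 1.7871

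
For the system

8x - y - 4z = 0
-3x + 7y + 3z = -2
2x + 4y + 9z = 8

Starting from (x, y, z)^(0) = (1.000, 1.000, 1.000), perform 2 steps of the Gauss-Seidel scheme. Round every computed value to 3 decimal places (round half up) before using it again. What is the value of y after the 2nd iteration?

Iteration 1:
  x = (0 - (-1)·1.000 - (-4)·1.000) / (8) = 0.625
  y = (-2 - (-3)·0.625 - (3)·1.000) / (7) = -0.446
  z = (8 - (2)·0.625 - (4)·-0.446) / (9) = 0.948
Iteration 2:
  x = (0 - (-1)·-0.446 - (-4)·0.948) / (8) = 0.418
  y = (-2 - (-3)·0.418 - (3)·0.948) / (7) = -0.513
  z = (8 - (2)·0.418 - (4)·-0.513) / (9) = 1.024

-0.513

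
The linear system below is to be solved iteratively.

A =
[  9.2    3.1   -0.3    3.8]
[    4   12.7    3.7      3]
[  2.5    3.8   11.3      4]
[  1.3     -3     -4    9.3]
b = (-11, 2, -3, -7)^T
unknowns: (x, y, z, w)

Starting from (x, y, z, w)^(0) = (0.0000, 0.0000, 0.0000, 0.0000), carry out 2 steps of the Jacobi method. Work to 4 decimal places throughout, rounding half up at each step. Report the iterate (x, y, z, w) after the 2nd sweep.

(-0.9465, 0.7892, 0.2125, -0.6489)

Iteration 1:
  x = (-11 - (3.1)·0.0000 - (-0.3)·0.0000 - (3.8)·0.0000) / (9.2) = -1.1957
  y = (2 - (4)·0.0000 - (3.7)·0.0000 - (3)·0.0000) / (12.7) = 0.1575
  z = (-3 - (2.5)·0.0000 - (3.8)·0.0000 - (4)·0.0000) / (11.3) = -0.2655
  w = (-7 - (1.3)·0.0000 - (-3)·0.0000 - (-4)·0.0000) / (9.3) = -0.7527
Iteration 2:
  x = (-11 - (3.1)·0.1575 - (-0.3)·-0.2655 - (3.8)·-0.7527) / (9.2) = -0.9465
  y = (2 - (4)·-1.1957 - (3.7)·-0.2655 - (3)·-0.7527) / (12.7) = 0.7892
  z = (-3 - (2.5)·-1.1957 - (3.8)·0.1575 - (4)·-0.7527) / (11.3) = 0.2125
  w = (-7 - (1.3)·-1.1957 - (-3)·0.1575 - (-4)·-0.2655) / (9.3) = -0.6489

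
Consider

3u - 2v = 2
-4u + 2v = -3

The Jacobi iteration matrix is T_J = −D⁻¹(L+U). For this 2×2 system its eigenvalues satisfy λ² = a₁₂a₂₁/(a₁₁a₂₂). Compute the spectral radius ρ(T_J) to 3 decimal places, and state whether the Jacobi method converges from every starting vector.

1.155

a₁₂a₂₁/(a₁₁a₂₂) = (-2)·(-4) / ((3)·(2)) = 1.333333
ρ = √|1.333333| = √1.333333 = 1.155
ρ > 1, so Jacobi diverges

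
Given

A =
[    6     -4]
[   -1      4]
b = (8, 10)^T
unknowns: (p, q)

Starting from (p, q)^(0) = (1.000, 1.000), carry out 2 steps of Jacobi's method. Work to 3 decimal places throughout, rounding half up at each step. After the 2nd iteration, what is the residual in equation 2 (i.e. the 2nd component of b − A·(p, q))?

Iteration 1:
  p = (8 - (-4)·1.000) / (6) = 2.000
  q = (10 - (-1)·1.000) / (4) = 2.750
Iteration 2:
  p = (8 - (-4)·2.750) / (6) = 3.167
  q = (10 - (-1)·2.000) / (4) = 3.000
Residual b − A·x = (0.998, 1.167)

1.167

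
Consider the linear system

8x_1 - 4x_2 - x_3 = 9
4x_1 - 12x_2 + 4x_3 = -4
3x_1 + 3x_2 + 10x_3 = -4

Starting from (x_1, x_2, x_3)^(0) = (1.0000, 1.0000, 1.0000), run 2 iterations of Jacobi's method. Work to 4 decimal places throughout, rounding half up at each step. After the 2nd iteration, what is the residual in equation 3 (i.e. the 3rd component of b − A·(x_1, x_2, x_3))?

Iteration 1:
  x_1 = (9 - (-4)·1.0000 - (-1)·1.0000) / (8) = 1.7500
  x_2 = (-4 - (4)·1.0000 - (4)·1.0000) / (-12) = 1.0000
  x_3 = (-4 - (3)·1.0000 - (3)·1.0000) / (10) = -1.0000
Iteration 2:
  x_1 = (9 - (-4)·1.0000 - (-1)·-1.0000) / (8) = 1.5000
  x_2 = (-4 - (4)·1.7500 - (4)·-1.0000) / (-12) = 0.5833
  x_3 = (-4 - (3)·1.7500 - (3)·1.0000) / (10) = -1.2250
Residual b − A·x = (-1.8918, 1.8996, 2.0001)

2.0001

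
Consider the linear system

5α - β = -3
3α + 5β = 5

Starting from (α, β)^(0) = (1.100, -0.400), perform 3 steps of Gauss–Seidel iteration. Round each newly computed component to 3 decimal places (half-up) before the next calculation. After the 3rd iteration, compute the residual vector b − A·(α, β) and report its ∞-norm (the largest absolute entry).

0.027

Iteration 1:
  α = (-3 - (-1)·-0.400) / (5) = -0.680
  β = (5 - (3)·-0.680) / (5) = 1.408
Iteration 2:
  α = (-3 - (-1)·1.408) / (5) = -0.318
  β = (5 - (3)·-0.318) / (5) = 1.191
Iteration 3:
  α = (-3 - (-1)·1.191) / (5) = -0.362
  β = (5 - (3)·-0.362) / (5) = 1.217
Residual b − A·x = (0.027, 0.001); ∞-norm = 0.027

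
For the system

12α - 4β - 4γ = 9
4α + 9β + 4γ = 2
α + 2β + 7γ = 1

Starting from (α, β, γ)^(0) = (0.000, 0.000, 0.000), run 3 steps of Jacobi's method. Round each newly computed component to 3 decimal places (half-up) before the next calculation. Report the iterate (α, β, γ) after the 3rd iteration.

Iteration 1:
  α = (9 - (-4)·0.000 - (-4)·0.000) / (12) = 0.750
  β = (2 - (4)·0.000 - (4)·0.000) / (9) = 0.222
  γ = (1 - (1)·0.000 - (2)·0.000) / (7) = 0.143
Iteration 2:
  α = (9 - (-4)·0.222 - (-4)·0.143) / (12) = 0.872
  β = (2 - (4)·0.750 - (4)·0.143) / (9) = -0.175
  γ = (1 - (1)·0.750 - (2)·0.222) / (7) = -0.028
Iteration 3:
  α = (9 - (-4)·-0.175 - (-4)·-0.028) / (12) = 0.682
  β = (2 - (4)·0.872 - (4)·-0.028) / (9) = -0.153
  γ = (1 - (1)·0.872 - (2)·-0.175) / (7) = 0.068

(0.682, -0.153, 0.068)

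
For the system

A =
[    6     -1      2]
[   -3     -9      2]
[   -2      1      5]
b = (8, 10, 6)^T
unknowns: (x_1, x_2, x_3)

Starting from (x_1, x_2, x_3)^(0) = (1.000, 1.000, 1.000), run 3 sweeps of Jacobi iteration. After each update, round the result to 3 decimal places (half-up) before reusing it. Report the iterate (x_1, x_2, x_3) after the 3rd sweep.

(0.498, -0.907, 1.703)

Iteration 1:
  x_1 = (8 - (-1)·1.000 - (2)·1.000) / (6) = 1.167
  x_2 = (10 - (-3)·1.000 - (2)·1.000) / (-9) = -1.222
  x_3 = (6 - (-2)·1.000 - (1)·1.000) / (5) = 1.400
Iteration 2:
  x_1 = (8 - (-1)·-1.222 - (2)·1.400) / (6) = 0.663
  x_2 = (10 - (-3)·1.167 - (2)·1.400) / (-9) = -1.189
  x_3 = (6 - (-2)·1.167 - (1)·-1.222) / (5) = 1.911
Iteration 3:
  x_1 = (8 - (-1)·-1.189 - (2)·1.911) / (6) = 0.498
  x_2 = (10 - (-3)·0.663 - (2)·1.911) / (-9) = -0.907
  x_3 = (6 - (-2)·0.663 - (1)·-1.189) / (5) = 1.703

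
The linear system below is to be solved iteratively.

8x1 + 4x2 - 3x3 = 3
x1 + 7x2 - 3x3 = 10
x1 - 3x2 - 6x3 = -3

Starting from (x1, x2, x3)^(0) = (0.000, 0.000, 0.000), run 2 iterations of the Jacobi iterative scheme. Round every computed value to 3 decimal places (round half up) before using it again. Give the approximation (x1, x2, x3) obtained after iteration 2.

(-0.152, 1.589, -0.152)

Iteration 1:
  x1 = (3 - (4)·0.000 - (-3)·0.000) / (8) = 0.375
  x2 = (10 - (1)·0.000 - (-3)·0.000) / (7) = 1.429
  x3 = (-3 - (1)·0.000 - (-3)·0.000) / (-6) = 0.500
Iteration 2:
  x1 = (3 - (4)·1.429 - (-3)·0.500) / (8) = -0.152
  x2 = (10 - (1)·0.375 - (-3)·0.500) / (7) = 1.589
  x3 = (-3 - (1)·0.375 - (-3)·1.429) / (-6) = -0.152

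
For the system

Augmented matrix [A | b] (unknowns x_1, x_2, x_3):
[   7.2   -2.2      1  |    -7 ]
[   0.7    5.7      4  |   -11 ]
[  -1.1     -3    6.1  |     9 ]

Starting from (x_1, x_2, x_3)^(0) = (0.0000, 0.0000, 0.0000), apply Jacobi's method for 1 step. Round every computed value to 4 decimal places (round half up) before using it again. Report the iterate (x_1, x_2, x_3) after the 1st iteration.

Iteration 1:
  x_1 = (-7 - (-2.2)·0.0000 - (1)·0.0000) / (7.2) = -0.9722
  x_2 = (-11 - (0.7)·0.0000 - (4)·0.0000) / (5.7) = -1.9298
  x_3 = (9 - (-1.1)·0.0000 - (-3)·0.0000) / (6.1) = 1.4754

(-0.9722, -1.9298, 1.4754)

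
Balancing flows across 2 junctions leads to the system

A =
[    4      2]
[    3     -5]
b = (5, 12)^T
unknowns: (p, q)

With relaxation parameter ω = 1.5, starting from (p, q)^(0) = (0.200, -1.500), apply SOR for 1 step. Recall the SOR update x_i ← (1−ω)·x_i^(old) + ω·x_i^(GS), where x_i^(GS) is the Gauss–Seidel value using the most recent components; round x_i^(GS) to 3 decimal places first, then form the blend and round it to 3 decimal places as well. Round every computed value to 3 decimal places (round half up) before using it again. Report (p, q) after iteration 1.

Iteration 1:
  p: GS value = (5 - (2)·-1.500) / (4) = 2.000;  p ← (1−ω)·0.200 + ω·2.000 = 2.900
  q: GS value = (12 - (3)·2.900) / (-5) = -0.660;  q ← (1−ω)·-1.500 + ω·-0.660 = -0.240

(2.900, -0.240)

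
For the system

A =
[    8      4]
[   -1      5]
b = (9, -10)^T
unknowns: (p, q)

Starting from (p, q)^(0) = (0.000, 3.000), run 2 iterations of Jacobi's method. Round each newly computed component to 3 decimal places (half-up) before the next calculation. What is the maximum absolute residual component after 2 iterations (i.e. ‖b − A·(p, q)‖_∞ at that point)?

2.500

Iteration 1:
  p = (9 - (4)·3.000) / (8) = -0.375
  q = (-10 - (-1)·0.000) / (5) = -2.000
Iteration 2:
  p = (9 - (4)·-2.000) / (8) = 2.125
  q = (-10 - (-1)·-0.375) / (5) = -2.075
Residual b − A·x = (0.300, 2.500); ∞-norm = 2.500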